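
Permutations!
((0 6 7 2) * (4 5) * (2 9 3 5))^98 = ((0 6 7 9 3 5 4 2))^98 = (0 7 3 4)(2 6 9 5)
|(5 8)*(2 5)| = |(2 5 8)| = 3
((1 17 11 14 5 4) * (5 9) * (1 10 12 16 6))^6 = (1 4 17 10 11 12 14 16 9 6 5)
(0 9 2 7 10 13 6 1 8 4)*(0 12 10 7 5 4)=[9, 8, 5, 3, 12, 4, 1, 7, 0, 2, 13, 11, 10, 6]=(0 9 2 5 4 12 10 13 6 1 8)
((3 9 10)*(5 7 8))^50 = (3 10 9)(5 8 7)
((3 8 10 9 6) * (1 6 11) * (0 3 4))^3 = ((0 3 8 10 9 11 1 6 4))^3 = (0 10 1)(3 9 6)(4 8 11)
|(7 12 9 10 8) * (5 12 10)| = |(5 12 9)(7 10 8)| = 3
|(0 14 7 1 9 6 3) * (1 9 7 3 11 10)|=6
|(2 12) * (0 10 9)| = |(0 10 9)(2 12)| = 6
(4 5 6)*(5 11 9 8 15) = (4 11 9 8 15 5 6) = [0, 1, 2, 3, 11, 6, 4, 7, 15, 8, 10, 9, 12, 13, 14, 5]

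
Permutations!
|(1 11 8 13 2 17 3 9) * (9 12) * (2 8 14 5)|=18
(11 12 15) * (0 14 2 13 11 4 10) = (0 14 2 13 11 12 15 4 10) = [14, 1, 13, 3, 10, 5, 6, 7, 8, 9, 0, 12, 15, 11, 2, 4]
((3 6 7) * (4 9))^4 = (9)(3 6 7) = ((3 6 7)(4 9))^4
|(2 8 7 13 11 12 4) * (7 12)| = |(2 8 12 4)(7 13 11)| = 12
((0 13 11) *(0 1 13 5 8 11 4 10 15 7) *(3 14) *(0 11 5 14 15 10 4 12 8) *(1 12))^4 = (0 7 5 15 8 3 12 14 11)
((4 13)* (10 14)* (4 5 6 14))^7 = ((4 13 5 6 14 10))^7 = (4 13 5 6 14 10)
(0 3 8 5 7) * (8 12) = (0 3 12 8 5 7) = [3, 1, 2, 12, 4, 7, 6, 0, 5, 9, 10, 11, 8]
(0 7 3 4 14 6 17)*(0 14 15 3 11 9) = (0 7 11 9)(3 4 15)(6 17 14) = [7, 1, 2, 4, 15, 5, 17, 11, 8, 0, 10, 9, 12, 13, 6, 3, 16, 14]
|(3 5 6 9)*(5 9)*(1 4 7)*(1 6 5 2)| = 10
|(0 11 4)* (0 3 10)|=|(0 11 4 3 10)|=5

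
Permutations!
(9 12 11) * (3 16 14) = [0, 1, 2, 16, 4, 5, 6, 7, 8, 12, 10, 9, 11, 13, 3, 15, 14] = (3 16 14)(9 12 11)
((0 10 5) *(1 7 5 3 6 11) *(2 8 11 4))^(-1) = ((0 10 3 6 4 2 8 11 1 7 5))^(-1) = (0 5 7 1 11 8 2 4 6 3 10)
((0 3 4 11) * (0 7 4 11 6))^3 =((0 3 11 7 4 6))^3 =(0 7)(3 4)(6 11)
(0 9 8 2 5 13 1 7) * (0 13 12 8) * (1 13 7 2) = (13)(0 9)(1 2 5 12 8) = [9, 2, 5, 3, 4, 12, 6, 7, 1, 0, 10, 11, 8, 13]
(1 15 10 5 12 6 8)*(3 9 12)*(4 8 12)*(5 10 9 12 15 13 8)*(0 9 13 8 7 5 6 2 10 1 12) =(0 9 4 6 15 13 7 5 3)(1 8 12 2 10) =[9, 8, 10, 0, 6, 3, 15, 5, 12, 4, 1, 11, 2, 7, 14, 13]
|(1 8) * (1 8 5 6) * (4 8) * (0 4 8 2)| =|(8)(0 4 2)(1 5 6)| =3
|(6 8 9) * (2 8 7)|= |(2 8 9 6 7)|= 5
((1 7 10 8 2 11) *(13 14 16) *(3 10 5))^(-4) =((1 7 5 3 10 8 2 11)(13 14 16))^(-4) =(1 10)(2 5)(3 11)(7 8)(13 16 14)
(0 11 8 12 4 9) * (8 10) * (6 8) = (0 11 10 6 8 12 4 9) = [11, 1, 2, 3, 9, 5, 8, 7, 12, 0, 6, 10, 4]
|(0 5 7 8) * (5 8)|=|(0 8)(5 7)|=2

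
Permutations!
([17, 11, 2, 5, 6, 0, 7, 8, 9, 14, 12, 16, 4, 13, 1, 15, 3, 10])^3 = [12, 3, 2, 17, 8, 10, 9, 14, 1, 11, 6, 5, 7, 13, 16, 15, 0, 4]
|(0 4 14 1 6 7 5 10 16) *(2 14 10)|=12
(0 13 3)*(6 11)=(0 13 3)(6 11)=[13, 1, 2, 0, 4, 5, 11, 7, 8, 9, 10, 6, 12, 3]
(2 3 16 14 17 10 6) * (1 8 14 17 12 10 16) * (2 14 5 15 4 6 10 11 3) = (1 8 5 15 4 6 14 12 11 3)(16 17) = [0, 8, 2, 1, 6, 15, 14, 7, 5, 9, 10, 3, 11, 13, 12, 4, 17, 16]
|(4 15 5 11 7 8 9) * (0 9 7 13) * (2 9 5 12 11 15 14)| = |(0 5 15 12 11 13)(2 9 4 14)(7 8)| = 12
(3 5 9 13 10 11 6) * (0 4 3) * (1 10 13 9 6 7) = (13)(0 4 3 5 6)(1 10 11 7) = [4, 10, 2, 5, 3, 6, 0, 1, 8, 9, 11, 7, 12, 13]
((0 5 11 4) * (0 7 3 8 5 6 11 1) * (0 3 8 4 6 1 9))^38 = ((0 1 3 4 7 8 5 9)(6 11))^38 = (11)(0 5 7 3)(1 9 8 4)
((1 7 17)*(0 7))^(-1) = ((0 7 17 1))^(-1) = (0 1 17 7)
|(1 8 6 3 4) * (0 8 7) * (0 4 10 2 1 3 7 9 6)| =|(0 8)(1 9 6 7 4 3 10 2)| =8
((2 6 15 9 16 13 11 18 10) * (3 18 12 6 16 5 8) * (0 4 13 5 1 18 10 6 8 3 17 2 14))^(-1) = ((0 4 13 11 12 8 17 2 16 5 3 10 14)(1 18 6 15 9))^(-1) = (0 14 10 3 5 16 2 17 8 12 11 13 4)(1 9 15 6 18)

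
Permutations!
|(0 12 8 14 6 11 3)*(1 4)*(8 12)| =|(0 8 14 6 11 3)(1 4)| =6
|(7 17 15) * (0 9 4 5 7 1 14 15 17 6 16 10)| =|(17)(0 9 4 5 7 6 16 10)(1 14 15)| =24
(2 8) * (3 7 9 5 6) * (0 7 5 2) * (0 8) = (0 7 9 2)(3 5 6) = [7, 1, 0, 5, 4, 6, 3, 9, 8, 2]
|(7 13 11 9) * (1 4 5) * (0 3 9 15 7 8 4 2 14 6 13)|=14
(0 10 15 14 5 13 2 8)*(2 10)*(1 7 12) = (0 2 8)(1 7 12)(5 13 10 15 14) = [2, 7, 8, 3, 4, 13, 6, 12, 0, 9, 15, 11, 1, 10, 5, 14]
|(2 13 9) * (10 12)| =|(2 13 9)(10 12)| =6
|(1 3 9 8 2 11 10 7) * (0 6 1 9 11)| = 10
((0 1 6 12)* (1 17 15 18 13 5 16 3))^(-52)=((0 17 15 18 13 5 16 3 1 6 12))^(-52)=(0 18 16 6 17 13 3 12 15 5 1)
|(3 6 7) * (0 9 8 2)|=|(0 9 8 2)(3 6 7)|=12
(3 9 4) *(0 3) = (0 3 9 4) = [3, 1, 2, 9, 0, 5, 6, 7, 8, 4]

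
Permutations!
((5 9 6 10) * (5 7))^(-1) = ((5 9 6 10 7))^(-1) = (5 7 10 6 9)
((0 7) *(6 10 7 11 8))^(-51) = (0 6)(7 8)(10 11)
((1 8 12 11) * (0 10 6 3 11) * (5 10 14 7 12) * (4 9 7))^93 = (0 9)(1 5 6 11 8 10 3)(4 12)(7 14)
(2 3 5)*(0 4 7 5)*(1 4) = (0 1 4 7 5 2 3) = [1, 4, 3, 0, 7, 2, 6, 5]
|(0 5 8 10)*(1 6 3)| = 12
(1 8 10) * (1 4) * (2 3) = [0, 8, 3, 2, 1, 5, 6, 7, 10, 9, 4] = (1 8 10 4)(2 3)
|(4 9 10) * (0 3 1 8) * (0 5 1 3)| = 3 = |(1 8 5)(4 9 10)|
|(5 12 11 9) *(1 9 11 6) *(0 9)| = |(0 9 5 12 6 1)| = 6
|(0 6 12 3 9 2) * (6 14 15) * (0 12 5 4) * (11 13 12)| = 6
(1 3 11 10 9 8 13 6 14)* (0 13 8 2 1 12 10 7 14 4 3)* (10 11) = (0 13 6 4 3 10 9 2 1)(7 14 12 11) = [13, 0, 1, 10, 3, 5, 4, 14, 8, 2, 9, 7, 11, 6, 12]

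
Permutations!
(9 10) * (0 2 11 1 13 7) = (0 2 11 1 13 7)(9 10) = [2, 13, 11, 3, 4, 5, 6, 0, 8, 10, 9, 1, 12, 7]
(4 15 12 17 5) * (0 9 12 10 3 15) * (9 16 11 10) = (0 16 11 10 3 15 9 12 17 5 4) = [16, 1, 2, 15, 0, 4, 6, 7, 8, 12, 3, 10, 17, 13, 14, 9, 11, 5]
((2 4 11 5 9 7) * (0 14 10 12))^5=(0 14 10 12)(2 7 9 5 11 4)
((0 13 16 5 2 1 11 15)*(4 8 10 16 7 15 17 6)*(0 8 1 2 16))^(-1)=(0 10 8 15 7 13)(1 4 6 17 11)(5 16)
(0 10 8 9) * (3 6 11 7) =[10, 1, 2, 6, 4, 5, 11, 3, 9, 0, 8, 7] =(0 10 8 9)(3 6 11 7)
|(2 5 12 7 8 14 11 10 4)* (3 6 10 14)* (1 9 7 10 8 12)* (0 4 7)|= |(0 4 2 5 1 9)(3 6 8)(7 12 10)(11 14)|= 6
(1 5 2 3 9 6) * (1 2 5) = [0, 1, 3, 9, 4, 5, 2, 7, 8, 6] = (2 3 9 6)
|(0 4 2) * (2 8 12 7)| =6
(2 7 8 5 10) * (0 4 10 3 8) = (0 4 10 2 7)(3 8 5) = [4, 1, 7, 8, 10, 3, 6, 0, 5, 9, 2]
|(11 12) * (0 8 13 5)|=|(0 8 13 5)(11 12)|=4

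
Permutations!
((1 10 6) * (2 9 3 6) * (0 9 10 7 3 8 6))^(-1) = (0 3 7 1 6 8 9)(2 10)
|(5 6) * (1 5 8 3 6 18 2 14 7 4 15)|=24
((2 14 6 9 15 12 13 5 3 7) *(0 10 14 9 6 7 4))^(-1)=((0 10 14 7 2 9 15 12 13 5 3 4))^(-1)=(0 4 3 5 13 12 15 9 2 7 14 10)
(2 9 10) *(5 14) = (2 9 10)(5 14) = [0, 1, 9, 3, 4, 14, 6, 7, 8, 10, 2, 11, 12, 13, 5]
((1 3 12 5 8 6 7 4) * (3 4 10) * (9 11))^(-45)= ((1 4)(3 12 5 8 6 7 10)(9 11))^(-45)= (1 4)(3 6 12 7 5 10 8)(9 11)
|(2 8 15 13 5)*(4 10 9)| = |(2 8 15 13 5)(4 10 9)| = 15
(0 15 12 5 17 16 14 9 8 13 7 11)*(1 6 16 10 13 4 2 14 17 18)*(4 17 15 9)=(0 9 8 17 10 13 7 11)(1 6 16 15 12 5 18)(2 14 4)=[9, 6, 14, 3, 2, 18, 16, 11, 17, 8, 13, 0, 5, 7, 4, 12, 15, 10, 1]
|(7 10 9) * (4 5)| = 6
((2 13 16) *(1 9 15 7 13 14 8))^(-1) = (1 8 14 2 16 13 7 15 9)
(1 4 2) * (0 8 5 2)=(0 8 5 2 1 4)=[8, 4, 1, 3, 0, 2, 6, 7, 5]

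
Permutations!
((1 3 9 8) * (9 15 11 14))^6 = (1 8 9 14 11 15 3)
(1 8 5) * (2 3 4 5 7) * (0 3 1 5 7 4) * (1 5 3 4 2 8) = [4, 1, 5, 0, 7, 3, 6, 8, 2] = (0 4 7 8 2 5 3)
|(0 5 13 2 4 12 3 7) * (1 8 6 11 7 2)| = 8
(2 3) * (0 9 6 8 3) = (0 9 6 8 3 2) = [9, 1, 0, 2, 4, 5, 8, 7, 3, 6]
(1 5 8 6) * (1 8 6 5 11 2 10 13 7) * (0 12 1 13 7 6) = (0 12 1 11 2 10 7 13 6 8 5) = [12, 11, 10, 3, 4, 0, 8, 13, 5, 9, 7, 2, 1, 6]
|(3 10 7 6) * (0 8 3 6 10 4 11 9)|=|(0 8 3 4 11 9)(7 10)|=6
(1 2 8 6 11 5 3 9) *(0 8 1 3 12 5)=[8, 2, 1, 9, 4, 12, 11, 7, 6, 3, 10, 0, 5]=(0 8 6 11)(1 2)(3 9)(5 12)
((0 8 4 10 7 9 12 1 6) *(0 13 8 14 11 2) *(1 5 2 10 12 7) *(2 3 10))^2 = ((0 14 11 2)(1 6 13 8 4 12 5 3 10)(7 9))^2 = (0 11)(1 13 4 5 10 6 8 12 3)(2 14)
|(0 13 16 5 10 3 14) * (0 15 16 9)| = |(0 13 9)(3 14 15 16 5 10)| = 6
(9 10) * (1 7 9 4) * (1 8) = [0, 7, 2, 3, 8, 5, 6, 9, 1, 10, 4] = (1 7 9 10 4 8)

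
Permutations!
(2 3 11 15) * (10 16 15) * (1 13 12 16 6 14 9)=[0, 13, 3, 11, 4, 5, 14, 7, 8, 1, 6, 10, 16, 12, 9, 2, 15]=(1 13 12 16 15 2 3 11 10 6 14 9)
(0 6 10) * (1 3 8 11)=(0 6 10)(1 3 8 11)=[6, 3, 2, 8, 4, 5, 10, 7, 11, 9, 0, 1]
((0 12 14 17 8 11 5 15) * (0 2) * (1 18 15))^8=((0 12 14 17 8 11 5 1 18 15 2))^8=(0 18 11 14 2 1 8 12 15 5 17)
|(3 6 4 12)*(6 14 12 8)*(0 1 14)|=|(0 1 14 12 3)(4 8 6)|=15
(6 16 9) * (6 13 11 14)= [0, 1, 2, 3, 4, 5, 16, 7, 8, 13, 10, 14, 12, 11, 6, 15, 9]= (6 16 9 13 11 14)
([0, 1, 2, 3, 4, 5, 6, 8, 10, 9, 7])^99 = [0, 1, 2, 3, 4, 5, 6, 7, 8, 9, 10]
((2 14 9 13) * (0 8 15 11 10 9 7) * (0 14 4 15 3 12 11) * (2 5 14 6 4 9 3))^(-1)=((0 8 2 9 13 5 14 7 6 4 15)(3 12 11 10))^(-1)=(0 15 4 6 7 14 5 13 9 2 8)(3 10 11 12)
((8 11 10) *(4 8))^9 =((4 8 11 10))^9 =(4 8 11 10)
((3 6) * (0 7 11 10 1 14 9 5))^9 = (0 7 11 10 1 14 9 5)(3 6)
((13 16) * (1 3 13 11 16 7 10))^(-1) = (1 10 7 13 3)(11 16)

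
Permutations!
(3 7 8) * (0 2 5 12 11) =(0 2 5 12 11)(3 7 8) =[2, 1, 5, 7, 4, 12, 6, 8, 3, 9, 10, 0, 11]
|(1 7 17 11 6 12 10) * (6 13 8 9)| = |(1 7 17 11 13 8 9 6 12 10)| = 10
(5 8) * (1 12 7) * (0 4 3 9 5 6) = (0 4 3 9 5 8 6)(1 12 7) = [4, 12, 2, 9, 3, 8, 0, 1, 6, 5, 10, 11, 7]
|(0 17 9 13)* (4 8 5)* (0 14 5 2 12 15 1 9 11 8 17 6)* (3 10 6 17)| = |(0 17 11 8 2 12 15 1 9 13 14 5 4 3 10 6)| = 16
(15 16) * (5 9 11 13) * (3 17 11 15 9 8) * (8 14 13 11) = (3 17 8)(5 14 13)(9 15 16) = [0, 1, 2, 17, 4, 14, 6, 7, 3, 15, 10, 11, 12, 5, 13, 16, 9, 8]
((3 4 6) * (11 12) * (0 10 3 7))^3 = (0 4)(3 7)(6 10)(11 12)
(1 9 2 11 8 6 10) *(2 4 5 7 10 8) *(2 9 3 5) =(1 3 5 7 10)(2 11 9 4)(6 8) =[0, 3, 11, 5, 2, 7, 8, 10, 6, 4, 1, 9]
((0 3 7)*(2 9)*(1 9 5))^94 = (0 3 7)(1 2)(5 9)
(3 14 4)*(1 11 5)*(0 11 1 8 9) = (0 11 5 8 9)(3 14 4) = [11, 1, 2, 14, 3, 8, 6, 7, 9, 0, 10, 5, 12, 13, 4]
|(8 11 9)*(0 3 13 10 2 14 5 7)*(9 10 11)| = 18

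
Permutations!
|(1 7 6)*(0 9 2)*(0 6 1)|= |(0 9 2 6)(1 7)|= 4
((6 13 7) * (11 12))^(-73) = ((6 13 7)(11 12))^(-73) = (6 7 13)(11 12)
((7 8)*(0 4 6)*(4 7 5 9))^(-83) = ((0 7 8 5 9 4 6))^(-83) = (0 7 8 5 9 4 6)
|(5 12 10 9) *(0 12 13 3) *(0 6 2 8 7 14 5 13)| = |(0 12 10 9 13 3 6 2 8 7 14 5)| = 12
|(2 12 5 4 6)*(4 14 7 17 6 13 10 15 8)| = 35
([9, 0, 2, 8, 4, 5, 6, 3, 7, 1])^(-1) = [1, 9, 2, 7, 4, 5, 6, 8, 3, 0]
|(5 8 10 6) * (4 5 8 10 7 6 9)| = |(4 5 10 9)(6 8 7)| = 12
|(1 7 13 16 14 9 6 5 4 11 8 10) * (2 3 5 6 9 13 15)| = 30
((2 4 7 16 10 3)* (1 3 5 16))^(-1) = ((1 3 2 4 7)(5 16 10))^(-1) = (1 7 4 2 3)(5 10 16)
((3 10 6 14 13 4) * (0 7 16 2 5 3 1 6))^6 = (0 10 3 5 2 16 7)(1 6 14 13 4)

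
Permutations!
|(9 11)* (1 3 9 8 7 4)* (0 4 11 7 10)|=9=|(0 4 1 3 9 7 11 8 10)|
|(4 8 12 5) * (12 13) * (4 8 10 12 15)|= |(4 10 12 5 8 13 15)|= 7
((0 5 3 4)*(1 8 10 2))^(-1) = (0 4 3 5)(1 2 10 8)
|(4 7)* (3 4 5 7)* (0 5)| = 6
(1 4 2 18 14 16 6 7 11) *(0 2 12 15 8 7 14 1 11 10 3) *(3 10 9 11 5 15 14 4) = [2, 3, 18, 0, 12, 15, 4, 9, 7, 11, 10, 5, 14, 13, 16, 8, 6, 17, 1] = (0 2 18 1 3)(4 12 14 16 6)(5 15 8 7 9 11)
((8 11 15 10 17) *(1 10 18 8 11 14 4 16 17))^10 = (4 17 15 8)(11 18 14 16)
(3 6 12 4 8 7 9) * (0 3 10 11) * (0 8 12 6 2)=(0 3 2)(4 12)(7 9 10 11 8)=[3, 1, 0, 2, 12, 5, 6, 9, 7, 10, 11, 8, 4]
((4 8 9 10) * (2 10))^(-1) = (2 9 8 4 10)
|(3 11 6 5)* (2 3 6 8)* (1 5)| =12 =|(1 5 6)(2 3 11 8)|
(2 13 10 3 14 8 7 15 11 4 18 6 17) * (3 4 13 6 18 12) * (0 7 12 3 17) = (18)(0 7 15 11 13 10 4 3 14 8 12 17 2 6) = [7, 1, 6, 14, 3, 5, 0, 15, 12, 9, 4, 13, 17, 10, 8, 11, 16, 2, 18]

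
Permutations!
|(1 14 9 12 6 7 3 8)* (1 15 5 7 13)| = 30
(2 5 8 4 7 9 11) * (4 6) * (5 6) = (2 6 4 7 9 11)(5 8) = [0, 1, 6, 3, 7, 8, 4, 9, 5, 11, 10, 2]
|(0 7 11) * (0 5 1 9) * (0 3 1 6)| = 15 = |(0 7 11 5 6)(1 9 3)|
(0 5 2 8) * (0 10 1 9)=(0 5 2 8 10 1 9)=[5, 9, 8, 3, 4, 2, 6, 7, 10, 0, 1]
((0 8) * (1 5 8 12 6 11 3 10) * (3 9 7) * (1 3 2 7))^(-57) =((0 12 6 11 9 1 5 8)(2 7)(3 10))^(-57) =(0 8 5 1 9 11 6 12)(2 7)(3 10)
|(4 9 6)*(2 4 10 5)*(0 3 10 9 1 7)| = |(0 3 10 5 2 4 1 7)(6 9)| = 8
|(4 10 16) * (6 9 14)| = |(4 10 16)(6 9 14)| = 3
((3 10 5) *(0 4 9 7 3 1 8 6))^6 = (0 5 9 8 3)(1 7 6 10 4)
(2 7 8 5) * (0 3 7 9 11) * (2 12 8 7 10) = [3, 1, 9, 10, 4, 12, 6, 7, 5, 11, 2, 0, 8] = (0 3 10 2 9 11)(5 12 8)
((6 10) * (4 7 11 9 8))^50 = (11) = ((4 7 11 9 8)(6 10))^50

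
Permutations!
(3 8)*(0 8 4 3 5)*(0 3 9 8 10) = (0 10)(3 4 9 8 5) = [10, 1, 2, 4, 9, 3, 6, 7, 5, 8, 0]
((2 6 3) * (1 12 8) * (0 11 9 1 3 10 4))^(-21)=(0 11 9 1 12 8 3 2 6 10 4)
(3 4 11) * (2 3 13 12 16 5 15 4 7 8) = (2 3 7 8)(4 11 13 12 16 5 15) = [0, 1, 3, 7, 11, 15, 6, 8, 2, 9, 10, 13, 16, 12, 14, 4, 5]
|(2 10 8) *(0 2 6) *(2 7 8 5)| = |(0 7 8 6)(2 10 5)| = 12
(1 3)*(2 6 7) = (1 3)(2 6 7) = [0, 3, 6, 1, 4, 5, 7, 2]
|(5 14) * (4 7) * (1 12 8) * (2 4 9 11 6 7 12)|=|(1 2 4 12 8)(5 14)(6 7 9 11)|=20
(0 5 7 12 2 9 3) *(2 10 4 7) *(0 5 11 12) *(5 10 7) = (0 11 12 7)(2 9 3 10 4 5) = [11, 1, 9, 10, 5, 2, 6, 0, 8, 3, 4, 12, 7]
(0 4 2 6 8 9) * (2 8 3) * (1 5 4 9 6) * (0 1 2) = (0 9 1 5 4 8 6 3) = [9, 5, 2, 0, 8, 4, 3, 7, 6, 1]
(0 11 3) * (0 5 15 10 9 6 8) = (0 11 3 5 15 10 9 6 8) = [11, 1, 2, 5, 4, 15, 8, 7, 0, 6, 9, 3, 12, 13, 14, 10]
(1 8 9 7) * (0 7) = (0 7 1 8 9) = [7, 8, 2, 3, 4, 5, 6, 1, 9, 0]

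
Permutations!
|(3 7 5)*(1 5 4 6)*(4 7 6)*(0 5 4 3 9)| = |(0 5 9)(1 4 3 6)| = 12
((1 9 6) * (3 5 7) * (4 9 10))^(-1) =(1 6 9 4 10)(3 7 5)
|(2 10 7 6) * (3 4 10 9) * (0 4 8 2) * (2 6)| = 9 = |(0 4 10 7 2 9 3 8 6)|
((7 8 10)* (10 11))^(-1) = ((7 8 11 10))^(-1) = (7 10 11 8)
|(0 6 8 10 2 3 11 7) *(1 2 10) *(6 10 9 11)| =|(0 10 9 11 7)(1 2 3 6 8)| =5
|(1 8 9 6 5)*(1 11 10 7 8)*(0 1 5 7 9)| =9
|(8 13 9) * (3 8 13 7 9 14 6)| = 7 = |(3 8 7 9 13 14 6)|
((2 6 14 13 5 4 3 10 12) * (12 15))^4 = ((2 6 14 13 5 4 3 10 15 12))^4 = (2 5 15 14 3)(4 12 13 10 6)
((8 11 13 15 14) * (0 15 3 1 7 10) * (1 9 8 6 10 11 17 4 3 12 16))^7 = ((0 15 14 6 10)(1 7 11 13 12 16)(3 9 8 17 4))^7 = (0 14 10 15 6)(1 7 11 13 12 16)(3 8 4 9 17)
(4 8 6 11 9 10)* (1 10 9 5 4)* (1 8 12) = (1 10 8 6 11 5 4 12) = [0, 10, 2, 3, 12, 4, 11, 7, 6, 9, 8, 5, 1]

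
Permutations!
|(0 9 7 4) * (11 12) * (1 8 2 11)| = 20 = |(0 9 7 4)(1 8 2 11 12)|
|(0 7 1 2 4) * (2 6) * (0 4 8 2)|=4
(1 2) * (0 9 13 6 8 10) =(0 9 13 6 8 10)(1 2) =[9, 2, 1, 3, 4, 5, 8, 7, 10, 13, 0, 11, 12, 6]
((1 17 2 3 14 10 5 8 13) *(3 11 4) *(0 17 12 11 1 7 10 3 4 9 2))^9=((0 17)(1 12 11 9 2)(3 14)(5 8 13 7 10))^9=(0 17)(1 2 9 11 12)(3 14)(5 10 7 13 8)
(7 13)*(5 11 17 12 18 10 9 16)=(5 11 17 12 18 10 9 16)(7 13)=[0, 1, 2, 3, 4, 11, 6, 13, 8, 16, 9, 17, 18, 7, 14, 15, 5, 12, 10]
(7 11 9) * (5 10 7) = (5 10 7 11 9) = [0, 1, 2, 3, 4, 10, 6, 11, 8, 5, 7, 9]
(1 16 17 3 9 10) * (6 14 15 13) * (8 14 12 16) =(1 8 14 15 13 6 12 16 17 3 9 10) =[0, 8, 2, 9, 4, 5, 12, 7, 14, 10, 1, 11, 16, 6, 15, 13, 17, 3]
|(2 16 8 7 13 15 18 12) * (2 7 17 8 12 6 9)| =18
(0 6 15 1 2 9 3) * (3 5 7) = [6, 2, 9, 0, 4, 7, 15, 3, 8, 5, 10, 11, 12, 13, 14, 1] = (0 6 15 1 2 9 5 7 3)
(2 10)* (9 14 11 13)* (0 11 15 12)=[11, 1, 10, 3, 4, 5, 6, 7, 8, 14, 2, 13, 0, 9, 15, 12]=(0 11 13 9 14 15 12)(2 10)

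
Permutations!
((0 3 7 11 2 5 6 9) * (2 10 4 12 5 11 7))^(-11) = ((0 3 2 11 10 4 12 5 6 9))^(-11) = (0 9 6 5 12 4 10 11 2 3)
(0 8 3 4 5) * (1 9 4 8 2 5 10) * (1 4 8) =(0 2 5)(1 9 8 3)(4 10) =[2, 9, 5, 1, 10, 0, 6, 7, 3, 8, 4]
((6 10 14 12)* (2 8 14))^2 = (2 14 6)(8 12 10)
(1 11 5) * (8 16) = (1 11 5)(8 16) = [0, 11, 2, 3, 4, 1, 6, 7, 16, 9, 10, 5, 12, 13, 14, 15, 8]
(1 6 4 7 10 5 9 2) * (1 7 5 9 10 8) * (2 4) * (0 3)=[3, 6, 7, 0, 5, 10, 2, 8, 1, 4, 9]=(0 3)(1 6 2 7 8)(4 5 10 9)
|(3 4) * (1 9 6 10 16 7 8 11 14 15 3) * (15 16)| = 35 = |(1 9 6 10 15 3 4)(7 8 11 14 16)|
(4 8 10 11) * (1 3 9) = [0, 3, 2, 9, 8, 5, 6, 7, 10, 1, 11, 4] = (1 3 9)(4 8 10 11)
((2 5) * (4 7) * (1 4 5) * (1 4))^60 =(7)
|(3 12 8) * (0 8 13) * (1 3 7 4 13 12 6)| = 15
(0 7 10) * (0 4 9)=[7, 1, 2, 3, 9, 5, 6, 10, 8, 0, 4]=(0 7 10 4 9)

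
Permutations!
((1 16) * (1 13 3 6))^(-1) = (1 6 3 13 16)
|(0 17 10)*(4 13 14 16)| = |(0 17 10)(4 13 14 16)| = 12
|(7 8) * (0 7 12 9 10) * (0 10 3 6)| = 7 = |(0 7 8 12 9 3 6)|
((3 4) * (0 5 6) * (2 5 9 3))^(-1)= ((0 9 3 4 2 5 6))^(-1)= (0 6 5 2 4 3 9)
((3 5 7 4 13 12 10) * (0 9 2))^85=(0 9 2)(3 5 7 4 13 12 10)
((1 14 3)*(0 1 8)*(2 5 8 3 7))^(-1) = (0 8 5 2 7 14 1)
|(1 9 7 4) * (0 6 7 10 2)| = 8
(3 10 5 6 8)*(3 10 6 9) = (3 6 8 10 5 9) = [0, 1, 2, 6, 4, 9, 8, 7, 10, 3, 5]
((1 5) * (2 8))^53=(1 5)(2 8)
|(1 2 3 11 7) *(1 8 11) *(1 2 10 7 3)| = |(1 10 7 8 11 3 2)| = 7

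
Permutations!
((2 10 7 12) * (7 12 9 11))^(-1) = (2 12 10)(7 11 9)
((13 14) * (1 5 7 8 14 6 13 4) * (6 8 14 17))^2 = (1 7 4 5 14)(6 8)(13 17)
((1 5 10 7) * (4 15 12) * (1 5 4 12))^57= (15)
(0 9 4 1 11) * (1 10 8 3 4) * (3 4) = (0 9 1 11)(4 10 8) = [9, 11, 2, 3, 10, 5, 6, 7, 4, 1, 8, 0]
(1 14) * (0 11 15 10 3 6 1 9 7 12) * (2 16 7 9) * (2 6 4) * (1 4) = [11, 14, 16, 1, 2, 5, 4, 12, 8, 9, 3, 15, 0, 13, 6, 10, 7] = (0 11 15 10 3 1 14 6 4 2 16 7 12)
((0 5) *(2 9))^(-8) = ((0 5)(2 9))^(-8) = (9)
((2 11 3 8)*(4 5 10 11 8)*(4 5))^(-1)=(2 8)(3 11 10 5)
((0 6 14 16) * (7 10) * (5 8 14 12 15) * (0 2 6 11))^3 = (0 11)(2 15 14 6 5 16 12 8)(7 10)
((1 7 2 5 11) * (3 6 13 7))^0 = (13)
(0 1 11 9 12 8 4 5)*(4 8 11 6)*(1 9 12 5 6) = (0 9 5)(4 6)(11 12) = [9, 1, 2, 3, 6, 0, 4, 7, 8, 5, 10, 12, 11]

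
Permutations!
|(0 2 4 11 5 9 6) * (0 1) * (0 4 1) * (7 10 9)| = |(0 2 1 4 11 5 7 10 9 6)| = 10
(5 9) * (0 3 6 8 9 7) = (0 3 6 8 9 5 7) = [3, 1, 2, 6, 4, 7, 8, 0, 9, 5]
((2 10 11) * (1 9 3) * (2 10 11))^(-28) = ((1 9 3)(2 11 10))^(-28) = (1 3 9)(2 10 11)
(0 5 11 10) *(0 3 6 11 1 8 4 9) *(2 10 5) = (0 2 10 3 6 11 5 1 8 4 9) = [2, 8, 10, 6, 9, 1, 11, 7, 4, 0, 3, 5]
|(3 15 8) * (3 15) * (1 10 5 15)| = |(1 10 5 15 8)| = 5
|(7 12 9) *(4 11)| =6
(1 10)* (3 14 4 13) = (1 10)(3 14 4 13) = [0, 10, 2, 14, 13, 5, 6, 7, 8, 9, 1, 11, 12, 3, 4]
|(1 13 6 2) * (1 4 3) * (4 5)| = |(1 13 6 2 5 4 3)| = 7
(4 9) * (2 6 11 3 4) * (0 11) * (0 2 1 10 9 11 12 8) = (0 12 8)(1 10 9)(2 6)(3 4 11) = [12, 10, 6, 4, 11, 5, 2, 7, 0, 1, 9, 3, 8]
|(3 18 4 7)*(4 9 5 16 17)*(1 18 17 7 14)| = 10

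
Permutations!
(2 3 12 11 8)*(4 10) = [0, 1, 3, 12, 10, 5, 6, 7, 2, 9, 4, 8, 11] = (2 3 12 11 8)(4 10)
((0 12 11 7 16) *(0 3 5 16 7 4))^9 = ((0 12 11 4)(3 5 16))^9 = (16)(0 12 11 4)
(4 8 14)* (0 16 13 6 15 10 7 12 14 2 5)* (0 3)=[16, 1, 5, 0, 8, 3, 15, 12, 2, 9, 7, 11, 14, 6, 4, 10, 13]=(0 16 13 6 15 10 7 12 14 4 8 2 5 3)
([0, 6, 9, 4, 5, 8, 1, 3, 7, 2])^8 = (9)(3 8 4 7 5)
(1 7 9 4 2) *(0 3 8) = (0 3 8)(1 7 9 4 2) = [3, 7, 1, 8, 2, 5, 6, 9, 0, 4]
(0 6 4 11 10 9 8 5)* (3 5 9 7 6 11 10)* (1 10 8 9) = (0 11 3 5)(1 10 7 6 4 8) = [11, 10, 2, 5, 8, 0, 4, 6, 1, 9, 7, 3]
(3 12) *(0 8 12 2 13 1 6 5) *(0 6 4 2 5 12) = (0 8)(1 4 2 13)(3 5 6 12) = [8, 4, 13, 5, 2, 6, 12, 7, 0, 9, 10, 11, 3, 1]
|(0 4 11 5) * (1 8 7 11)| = |(0 4 1 8 7 11 5)| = 7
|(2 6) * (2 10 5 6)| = |(5 6 10)| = 3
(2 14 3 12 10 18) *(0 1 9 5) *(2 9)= (0 1 2 14 3 12 10 18 9 5)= [1, 2, 14, 12, 4, 0, 6, 7, 8, 5, 18, 11, 10, 13, 3, 15, 16, 17, 9]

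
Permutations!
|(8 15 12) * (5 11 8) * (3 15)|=6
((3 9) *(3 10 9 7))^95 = ((3 7)(9 10))^95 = (3 7)(9 10)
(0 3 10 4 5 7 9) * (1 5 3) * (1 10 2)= [10, 5, 1, 2, 3, 7, 6, 9, 8, 0, 4]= (0 10 4 3 2 1 5 7 9)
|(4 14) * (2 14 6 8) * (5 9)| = |(2 14 4 6 8)(5 9)| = 10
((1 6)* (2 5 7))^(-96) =(7)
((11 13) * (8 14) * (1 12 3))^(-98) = ((1 12 3)(8 14)(11 13))^(-98) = (14)(1 12 3)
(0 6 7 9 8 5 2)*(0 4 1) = (0 6 7 9 8 5 2 4 1) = [6, 0, 4, 3, 1, 2, 7, 9, 5, 8]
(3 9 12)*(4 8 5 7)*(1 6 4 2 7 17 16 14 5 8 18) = [0, 6, 7, 9, 18, 17, 4, 2, 8, 12, 10, 11, 3, 13, 5, 15, 14, 16, 1] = (1 6 4 18)(2 7)(3 9 12)(5 17 16 14)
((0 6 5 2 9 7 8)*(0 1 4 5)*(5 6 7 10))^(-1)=(0 6 4 1 8 7)(2 5 10 9)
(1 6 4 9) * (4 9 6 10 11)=(1 10 11 4 6 9)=[0, 10, 2, 3, 6, 5, 9, 7, 8, 1, 11, 4]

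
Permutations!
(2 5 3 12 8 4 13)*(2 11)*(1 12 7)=[0, 12, 5, 7, 13, 3, 6, 1, 4, 9, 10, 2, 8, 11]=(1 12 8 4 13 11 2 5 3 7)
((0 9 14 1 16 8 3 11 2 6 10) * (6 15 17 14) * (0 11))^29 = (0 10 15 1 3 6 2 14 8 9 11 17 16)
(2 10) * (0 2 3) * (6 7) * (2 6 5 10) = [6, 1, 2, 0, 4, 10, 7, 5, 8, 9, 3] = (0 6 7 5 10 3)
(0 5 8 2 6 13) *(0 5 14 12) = (0 14 12)(2 6 13 5 8) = [14, 1, 6, 3, 4, 8, 13, 7, 2, 9, 10, 11, 0, 5, 12]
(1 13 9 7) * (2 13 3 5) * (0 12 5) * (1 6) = (0 12 5 2 13 9 7 6 1 3) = [12, 3, 13, 0, 4, 2, 1, 6, 8, 7, 10, 11, 5, 9]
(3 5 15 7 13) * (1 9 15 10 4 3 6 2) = (1 9 15 7 13 6 2)(3 5 10 4) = [0, 9, 1, 5, 3, 10, 2, 13, 8, 15, 4, 11, 12, 6, 14, 7]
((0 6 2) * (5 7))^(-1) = (0 2 6)(5 7)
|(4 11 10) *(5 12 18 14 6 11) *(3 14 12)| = 14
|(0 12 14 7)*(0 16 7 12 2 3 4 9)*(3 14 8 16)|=10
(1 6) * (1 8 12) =[0, 6, 2, 3, 4, 5, 8, 7, 12, 9, 10, 11, 1] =(1 6 8 12)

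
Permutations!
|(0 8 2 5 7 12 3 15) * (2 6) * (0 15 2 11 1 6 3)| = |(15)(0 8 3 2 5 7 12)(1 6 11)| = 21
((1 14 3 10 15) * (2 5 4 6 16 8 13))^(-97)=((1 14 3 10 15)(2 5 4 6 16 8 13))^(-97)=(1 10 14 15 3)(2 5 4 6 16 8 13)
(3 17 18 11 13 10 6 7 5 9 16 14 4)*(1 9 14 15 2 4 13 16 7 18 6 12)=(1 9 7 5 14 13 10 12)(2 4 3 17 6 18 11 16 15)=[0, 9, 4, 17, 3, 14, 18, 5, 8, 7, 12, 16, 1, 10, 13, 2, 15, 6, 11]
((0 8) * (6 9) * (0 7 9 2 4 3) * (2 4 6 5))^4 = ((0 8 7 9 5 2 6 4 3))^4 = (0 5 3 9 4 7 6 8 2)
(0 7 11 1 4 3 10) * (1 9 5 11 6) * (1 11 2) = [7, 4, 1, 10, 3, 2, 11, 6, 8, 5, 0, 9] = (0 7 6 11 9 5 2 1 4 3 10)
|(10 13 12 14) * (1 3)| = 4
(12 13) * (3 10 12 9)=(3 10 12 13 9)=[0, 1, 2, 10, 4, 5, 6, 7, 8, 3, 12, 11, 13, 9]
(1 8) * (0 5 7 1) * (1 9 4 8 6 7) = (0 5 1 6 7 9 4 8) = [5, 6, 2, 3, 8, 1, 7, 9, 0, 4]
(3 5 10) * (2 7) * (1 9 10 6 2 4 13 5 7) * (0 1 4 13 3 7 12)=[1, 9, 4, 12, 3, 6, 2, 13, 8, 10, 7, 11, 0, 5]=(0 1 9 10 7 13 5 6 2 4 3 12)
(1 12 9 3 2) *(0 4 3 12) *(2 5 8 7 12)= (0 4 3 5 8 7 12 9 2 1)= [4, 0, 1, 5, 3, 8, 6, 12, 7, 2, 10, 11, 9]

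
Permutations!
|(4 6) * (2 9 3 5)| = |(2 9 3 5)(4 6)| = 4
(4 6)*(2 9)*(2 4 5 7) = (2 9 4 6 5 7) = [0, 1, 9, 3, 6, 7, 5, 2, 8, 4]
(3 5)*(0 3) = (0 3 5) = [3, 1, 2, 5, 4, 0]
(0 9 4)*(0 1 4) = (0 9)(1 4) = [9, 4, 2, 3, 1, 5, 6, 7, 8, 0]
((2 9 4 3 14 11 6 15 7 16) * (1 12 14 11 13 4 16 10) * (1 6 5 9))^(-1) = ((1 12 14 13 4 3 11 5 9 16 2)(6 15 7 10))^(-1) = (1 2 16 9 5 11 3 4 13 14 12)(6 10 7 15)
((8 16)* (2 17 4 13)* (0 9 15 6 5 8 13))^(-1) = ((0 9 15 6 5 8 16 13 2 17 4))^(-1) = (0 4 17 2 13 16 8 5 6 15 9)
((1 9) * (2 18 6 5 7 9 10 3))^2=((1 10 3 2 18 6 5 7 9))^2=(1 3 18 5 9 10 2 6 7)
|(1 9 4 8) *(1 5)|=5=|(1 9 4 8 5)|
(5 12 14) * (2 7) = [0, 1, 7, 3, 4, 12, 6, 2, 8, 9, 10, 11, 14, 13, 5] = (2 7)(5 12 14)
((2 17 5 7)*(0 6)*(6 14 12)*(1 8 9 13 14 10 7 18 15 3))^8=(0 3)(1 10)(2 9)(5 14)(6 15)(7 8)(12 18)(13 17)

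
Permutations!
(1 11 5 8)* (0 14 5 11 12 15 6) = (0 14 5 8 1 12 15 6) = [14, 12, 2, 3, 4, 8, 0, 7, 1, 9, 10, 11, 15, 13, 5, 6]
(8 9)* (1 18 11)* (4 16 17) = (1 18 11)(4 16 17)(8 9) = [0, 18, 2, 3, 16, 5, 6, 7, 9, 8, 10, 1, 12, 13, 14, 15, 17, 4, 11]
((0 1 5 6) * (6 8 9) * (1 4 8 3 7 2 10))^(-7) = ((0 4 8 9 6)(1 5 3 7 2 10))^(-7) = (0 9 4 6 8)(1 10 2 7 3 5)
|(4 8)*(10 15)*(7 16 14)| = |(4 8)(7 16 14)(10 15)| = 6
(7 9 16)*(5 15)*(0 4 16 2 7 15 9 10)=(0 4 16 15 5 9 2 7 10)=[4, 1, 7, 3, 16, 9, 6, 10, 8, 2, 0, 11, 12, 13, 14, 5, 15]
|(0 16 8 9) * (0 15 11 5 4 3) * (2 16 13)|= |(0 13 2 16 8 9 15 11 5 4 3)|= 11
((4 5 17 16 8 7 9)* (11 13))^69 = (4 9 7 8 16 17 5)(11 13)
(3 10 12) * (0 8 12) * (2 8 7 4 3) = (0 7 4 3 10)(2 8 12) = [7, 1, 8, 10, 3, 5, 6, 4, 12, 9, 0, 11, 2]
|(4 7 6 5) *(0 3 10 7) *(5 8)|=|(0 3 10 7 6 8 5 4)|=8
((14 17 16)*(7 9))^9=(17)(7 9)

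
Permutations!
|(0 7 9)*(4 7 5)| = |(0 5 4 7 9)| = 5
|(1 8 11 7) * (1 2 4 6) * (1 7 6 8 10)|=|(1 10)(2 4 8 11 6 7)|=6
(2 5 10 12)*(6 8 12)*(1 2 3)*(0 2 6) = (0 2 5 10)(1 6 8 12 3) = [2, 6, 5, 1, 4, 10, 8, 7, 12, 9, 0, 11, 3]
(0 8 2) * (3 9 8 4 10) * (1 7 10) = (0 4 1 7 10 3 9 8 2) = [4, 7, 0, 9, 1, 5, 6, 10, 2, 8, 3]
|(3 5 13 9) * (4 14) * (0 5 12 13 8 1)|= 4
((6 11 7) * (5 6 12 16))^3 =((5 6 11 7 12 16))^3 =(5 7)(6 12)(11 16)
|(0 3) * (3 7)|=|(0 7 3)|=3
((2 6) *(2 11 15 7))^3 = ((2 6 11 15 7))^3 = (2 15 6 7 11)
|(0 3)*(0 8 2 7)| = |(0 3 8 2 7)| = 5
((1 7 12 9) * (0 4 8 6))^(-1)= ((0 4 8 6)(1 7 12 9))^(-1)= (0 6 8 4)(1 9 12 7)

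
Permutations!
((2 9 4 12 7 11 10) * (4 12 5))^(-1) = (2 10 11 7 12 9)(4 5)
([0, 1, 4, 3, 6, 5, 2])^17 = [0, 1, 6, 3, 2, 5, 4]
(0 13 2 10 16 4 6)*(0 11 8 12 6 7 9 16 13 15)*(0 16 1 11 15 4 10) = (0 4 7 9 1 11 8 12 6 15 16 10 13 2) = [4, 11, 0, 3, 7, 5, 15, 9, 12, 1, 13, 8, 6, 2, 14, 16, 10]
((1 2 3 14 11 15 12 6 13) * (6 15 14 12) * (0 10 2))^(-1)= ((0 10 2 3 12 15 6 13 1)(11 14))^(-1)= (0 1 13 6 15 12 3 2 10)(11 14)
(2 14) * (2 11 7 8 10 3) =(2 14 11 7 8 10 3) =[0, 1, 14, 2, 4, 5, 6, 8, 10, 9, 3, 7, 12, 13, 11]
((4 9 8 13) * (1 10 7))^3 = ((1 10 7)(4 9 8 13))^3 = (4 13 8 9)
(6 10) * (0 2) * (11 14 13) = (0 2)(6 10)(11 14 13) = [2, 1, 0, 3, 4, 5, 10, 7, 8, 9, 6, 14, 12, 11, 13]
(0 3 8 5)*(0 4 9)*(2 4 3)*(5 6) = (0 2 4 9)(3 8 6 5) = [2, 1, 4, 8, 9, 3, 5, 7, 6, 0]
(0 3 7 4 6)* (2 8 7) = [3, 1, 8, 2, 6, 5, 0, 4, 7] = (0 3 2 8 7 4 6)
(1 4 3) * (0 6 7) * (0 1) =(0 6 7 1 4 3) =[6, 4, 2, 0, 3, 5, 7, 1]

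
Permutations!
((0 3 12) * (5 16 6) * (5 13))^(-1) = (0 12 3)(5 13 6 16)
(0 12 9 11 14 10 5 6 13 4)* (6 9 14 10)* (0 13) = (0 12 14 6)(4 13)(5 9 11 10) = [12, 1, 2, 3, 13, 9, 0, 7, 8, 11, 5, 10, 14, 4, 6]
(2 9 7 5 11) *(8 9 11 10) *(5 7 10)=(2 11)(8 9 10)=[0, 1, 11, 3, 4, 5, 6, 7, 9, 10, 8, 2]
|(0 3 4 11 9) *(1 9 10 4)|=12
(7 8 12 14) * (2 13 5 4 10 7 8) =(2 13 5 4 10 7)(8 12 14) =[0, 1, 13, 3, 10, 4, 6, 2, 12, 9, 7, 11, 14, 5, 8]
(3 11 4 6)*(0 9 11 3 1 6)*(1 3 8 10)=(0 9 11 4)(1 6 3 8 10)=[9, 6, 2, 8, 0, 5, 3, 7, 10, 11, 1, 4]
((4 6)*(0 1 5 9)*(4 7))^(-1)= (0 9 5 1)(4 7 6)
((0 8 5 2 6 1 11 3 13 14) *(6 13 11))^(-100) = (0 5 13)(2 14 8)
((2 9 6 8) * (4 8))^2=((2 9 6 4 8))^2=(2 6 8 9 4)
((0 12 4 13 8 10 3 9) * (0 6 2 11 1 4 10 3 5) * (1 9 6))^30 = ((0 12 10 5)(1 4 13 8 3 6 2 11 9))^30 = (0 10)(1 8 2)(3 11 4)(5 12)(6 9 13)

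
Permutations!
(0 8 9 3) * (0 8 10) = (0 10)(3 8 9) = [10, 1, 2, 8, 4, 5, 6, 7, 9, 3, 0]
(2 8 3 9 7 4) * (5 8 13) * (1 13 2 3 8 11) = [0, 13, 2, 9, 3, 11, 6, 4, 8, 7, 10, 1, 12, 5] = (1 13 5 11)(3 9 7 4)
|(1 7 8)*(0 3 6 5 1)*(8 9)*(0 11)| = 9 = |(0 3 6 5 1 7 9 8 11)|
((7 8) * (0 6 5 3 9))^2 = ((0 6 5 3 9)(7 8))^2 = (0 5 9 6 3)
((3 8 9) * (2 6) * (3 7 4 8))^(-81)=(2 6)(4 7 9 8)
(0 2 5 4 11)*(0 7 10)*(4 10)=(0 2 5 10)(4 11 7)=[2, 1, 5, 3, 11, 10, 6, 4, 8, 9, 0, 7]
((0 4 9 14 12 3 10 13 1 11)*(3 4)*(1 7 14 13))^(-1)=(0 11 1 10 3)(4 12 14 7 13 9)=((0 3 10 1 11)(4 9 13 7 14 12))^(-1)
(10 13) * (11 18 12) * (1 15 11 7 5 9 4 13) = (1 15 11 18 12 7 5 9 4 13 10) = [0, 15, 2, 3, 13, 9, 6, 5, 8, 4, 1, 18, 7, 10, 14, 11, 16, 17, 12]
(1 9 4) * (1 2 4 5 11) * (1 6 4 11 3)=[0, 9, 11, 1, 2, 3, 4, 7, 8, 5, 10, 6]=(1 9 5 3)(2 11 6 4)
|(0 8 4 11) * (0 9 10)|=6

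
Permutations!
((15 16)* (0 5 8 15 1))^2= ((0 5 8 15 16 1))^2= (0 8 16)(1 5 15)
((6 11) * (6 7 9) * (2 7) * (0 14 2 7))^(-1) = (0 2 14)(6 9 7 11)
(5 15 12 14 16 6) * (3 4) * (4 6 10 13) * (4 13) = (3 6 5 15 12 14 16 10 4) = [0, 1, 2, 6, 3, 15, 5, 7, 8, 9, 4, 11, 14, 13, 16, 12, 10]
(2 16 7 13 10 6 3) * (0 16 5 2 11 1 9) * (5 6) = [16, 9, 6, 11, 4, 2, 3, 13, 8, 0, 5, 1, 12, 10, 14, 15, 7] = (0 16 7 13 10 5 2 6 3 11 1 9)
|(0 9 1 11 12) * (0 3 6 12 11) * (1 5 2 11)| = |(0 9 5 2 11 1)(3 6 12)| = 6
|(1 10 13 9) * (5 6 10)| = 6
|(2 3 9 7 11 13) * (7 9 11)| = 4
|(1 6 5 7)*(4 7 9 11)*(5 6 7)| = |(1 7)(4 5 9 11)| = 4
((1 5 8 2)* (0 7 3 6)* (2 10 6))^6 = (0 8 2)(1 7 10)(3 6 5)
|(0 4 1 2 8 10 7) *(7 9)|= |(0 4 1 2 8 10 9 7)|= 8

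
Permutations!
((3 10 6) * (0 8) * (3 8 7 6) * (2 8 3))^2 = (0 6 10 8 7 3 2)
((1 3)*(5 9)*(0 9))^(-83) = ((0 9 5)(1 3))^(-83) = (0 9 5)(1 3)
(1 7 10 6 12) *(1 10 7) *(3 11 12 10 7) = (3 11 12 7)(6 10) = [0, 1, 2, 11, 4, 5, 10, 3, 8, 9, 6, 12, 7]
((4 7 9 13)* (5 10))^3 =(4 13 9 7)(5 10)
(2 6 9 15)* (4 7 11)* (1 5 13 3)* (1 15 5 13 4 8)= (1 13 3 15 2 6 9 5 4 7 11 8)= [0, 13, 6, 15, 7, 4, 9, 11, 1, 5, 10, 8, 12, 3, 14, 2]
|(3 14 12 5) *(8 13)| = |(3 14 12 5)(8 13)| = 4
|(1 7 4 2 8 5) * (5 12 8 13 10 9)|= 8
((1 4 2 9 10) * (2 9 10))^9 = (1 10 2 9 4)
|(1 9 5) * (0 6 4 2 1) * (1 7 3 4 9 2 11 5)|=|(0 6 9 1 2 7 3 4 11 5)|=10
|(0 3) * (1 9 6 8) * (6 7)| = 10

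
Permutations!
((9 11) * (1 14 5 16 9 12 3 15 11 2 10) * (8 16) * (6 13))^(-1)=((1 14 5 8 16 9 2 10)(3 15 11 12)(6 13))^(-1)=(1 10 2 9 16 8 5 14)(3 12 11 15)(6 13)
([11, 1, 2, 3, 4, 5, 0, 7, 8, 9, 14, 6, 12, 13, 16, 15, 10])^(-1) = (0 6 11)(10 16 14)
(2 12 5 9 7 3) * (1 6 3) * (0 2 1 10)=(0 2 12 5 9 7 10)(1 6 3)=[2, 6, 12, 1, 4, 9, 3, 10, 8, 7, 0, 11, 5]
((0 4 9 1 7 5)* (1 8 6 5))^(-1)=((0 4 9 8 6 5)(1 7))^(-1)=(0 5 6 8 9 4)(1 7)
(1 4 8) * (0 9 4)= [9, 0, 2, 3, 8, 5, 6, 7, 1, 4]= (0 9 4 8 1)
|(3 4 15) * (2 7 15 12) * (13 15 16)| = |(2 7 16 13 15 3 4 12)| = 8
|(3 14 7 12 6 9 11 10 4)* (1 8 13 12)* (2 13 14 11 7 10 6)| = |(1 8 14 10 4 3 11 6 9 7)(2 13 12)| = 30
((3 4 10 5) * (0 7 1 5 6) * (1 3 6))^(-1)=((0 7 3 4 10 1 5 6))^(-1)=(0 6 5 1 10 4 3 7)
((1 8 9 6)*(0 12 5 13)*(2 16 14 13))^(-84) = (16)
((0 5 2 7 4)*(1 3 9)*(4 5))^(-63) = (9)(0 4)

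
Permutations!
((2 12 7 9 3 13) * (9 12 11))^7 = ((2 11 9 3 13)(7 12))^7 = (2 9 13 11 3)(7 12)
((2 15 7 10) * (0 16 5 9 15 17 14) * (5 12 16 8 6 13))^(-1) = (0 14 17 2 10 7 15 9 5 13 6 8)(12 16)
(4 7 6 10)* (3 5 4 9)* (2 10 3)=(2 10 9)(3 5 4 7 6)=[0, 1, 10, 5, 7, 4, 3, 6, 8, 2, 9]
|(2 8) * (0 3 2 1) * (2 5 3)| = 4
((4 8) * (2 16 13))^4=(2 16 13)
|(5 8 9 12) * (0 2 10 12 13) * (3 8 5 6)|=|(0 2 10 12 6 3 8 9 13)|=9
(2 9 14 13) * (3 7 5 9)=(2 3 7 5 9 14 13)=[0, 1, 3, 7, 4, 9, 6, 5, 8, 14, 10, 11, 12, 2, 13]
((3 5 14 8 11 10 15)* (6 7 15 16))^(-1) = (3 15 7 6 16 10 11 8 14 5)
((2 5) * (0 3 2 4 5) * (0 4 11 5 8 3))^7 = (2 3 8 4)(5 11)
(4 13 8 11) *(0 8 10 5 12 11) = (0 8)(4 13 10 5 12 11) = [8, 1, 2, 3, 13, 12, 6, 7, 0, 9, 5, 4, 11, 10]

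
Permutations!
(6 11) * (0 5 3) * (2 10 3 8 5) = (0 2 10 3)(5 8)(6 11) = [2, 1, 10, 0, 4, 8, 11, 7, 5, 9, 3, 6]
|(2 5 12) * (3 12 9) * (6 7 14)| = 15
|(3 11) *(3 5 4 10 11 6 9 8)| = 4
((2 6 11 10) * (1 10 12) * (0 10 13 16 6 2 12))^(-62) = (0 12 13 6)(1 16 11 10)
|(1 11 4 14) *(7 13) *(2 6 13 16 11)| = 9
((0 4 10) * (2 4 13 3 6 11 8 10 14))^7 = (2 4 14)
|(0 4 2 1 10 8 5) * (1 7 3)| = 9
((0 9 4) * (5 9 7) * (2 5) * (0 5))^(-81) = (9)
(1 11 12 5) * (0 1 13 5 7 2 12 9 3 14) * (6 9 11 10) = [1, 10, 12, 14, 4, 13, 9, 2, 8, 3, 6, 11, 7, 5, 0] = (0 1 10 6 9 3 14)(2 12 7)(5 13)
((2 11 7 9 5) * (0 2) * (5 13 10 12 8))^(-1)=((0 2 11 7 9 13 10 12 8 5))^(-1)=(0 5 8 12 10 13 9 7 11 2)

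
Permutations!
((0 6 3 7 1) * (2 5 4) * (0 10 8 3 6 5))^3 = (0 2 4 5)(1 3 10 7 8) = ((0 5 4 2)(1 10 8 3 7))^3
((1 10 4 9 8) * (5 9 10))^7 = ((1 5 9 8)(4 10))^7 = (1 8 9 5)(4 10)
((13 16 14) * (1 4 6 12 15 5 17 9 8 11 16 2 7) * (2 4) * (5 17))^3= ((1 2 7)(4 6 12 15 17 9 8 11 16 14 13))^3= (4 15 8 14 6 17 11 13 12 9 16)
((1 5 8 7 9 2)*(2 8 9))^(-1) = ((1 5 9 8 7 2))^(-1) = (1 2 7 8 9 5)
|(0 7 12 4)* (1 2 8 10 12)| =8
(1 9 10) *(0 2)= (0 2)(1 9 10)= [2, 9, 0, 3, 4, 5, 6, 7, 8, 10, 1]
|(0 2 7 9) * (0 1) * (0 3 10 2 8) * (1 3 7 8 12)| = |(0 12 1 7 9 3 10 2 8)| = 9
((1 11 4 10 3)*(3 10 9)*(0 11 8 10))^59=(0 9 8 11 3 10 4 1)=((0 11 4 9 3 1 8 10))^59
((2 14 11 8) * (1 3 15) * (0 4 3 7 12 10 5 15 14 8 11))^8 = ((0 4 3 14)(1 7 12 10 5 15)(2 8))^8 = (1 12 5)(7 10 15)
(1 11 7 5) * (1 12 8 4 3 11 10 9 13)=(1 10 9 13)(3 11 7 5 12 8 4)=[0, 10, 2, 11, 3, 12, 6, 5, 4, 13, 9, 7, 8, 1]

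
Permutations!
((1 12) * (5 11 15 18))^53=(1 12)(5 11 15 18)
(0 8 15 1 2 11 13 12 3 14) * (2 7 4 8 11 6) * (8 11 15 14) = (0 15 1 7 4 11 13 12 3 8 14)(2 6) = [15, 7, 6, 8, 11, 5, 2, 4, 14, 9, 10, 13, 3, 12, 0, 1]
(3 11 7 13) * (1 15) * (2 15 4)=(1 4 2 15)(3 11 7 13)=[0, 4, 15, 11, 2, 5, 6, 13, 8, 9, 10, 7, 12, 3, 14, 1]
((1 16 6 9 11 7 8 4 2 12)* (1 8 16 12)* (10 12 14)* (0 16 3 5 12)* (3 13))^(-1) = (0 10 14 1 2 4 8 12 5 3 13 7 11 9 6 16)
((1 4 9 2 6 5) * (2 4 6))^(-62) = (9)(1 6 5)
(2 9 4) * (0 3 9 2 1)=(0 3 9 4 1)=[3, 0, 2, 9, 1, 5, 6, 7, 8, 4]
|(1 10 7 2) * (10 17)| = 5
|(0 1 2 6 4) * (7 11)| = 10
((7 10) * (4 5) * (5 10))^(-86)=(4 7)(5 10)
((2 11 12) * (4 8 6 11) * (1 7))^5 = (1 7)(2 12 11 6 8 4)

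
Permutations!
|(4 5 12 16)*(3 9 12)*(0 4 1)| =8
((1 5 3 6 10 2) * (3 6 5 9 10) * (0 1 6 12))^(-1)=((0 1 9 10 2 6 3 5 12))^(-1)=(0 12 5 3 6 2 10 9 1)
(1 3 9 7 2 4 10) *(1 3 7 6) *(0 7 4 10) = (0 7 2 10 3 9 6 1 4) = [7, 4, 10, 9, 0, 5, 1, 2, 8, 6, 3]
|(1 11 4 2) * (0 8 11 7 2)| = 12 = |(0 8 11 4)(1 7 2)|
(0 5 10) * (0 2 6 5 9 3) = (0 9 3)(2 6 5 10) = [9, 1, 6, 0, 4, 10, 5, 7, 8, 3, 2]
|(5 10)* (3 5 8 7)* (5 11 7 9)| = |(3 11 7)(5 10 8 9)| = 12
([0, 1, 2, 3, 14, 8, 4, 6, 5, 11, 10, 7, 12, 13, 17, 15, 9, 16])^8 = [0, 1, 2, 3, 4, 5, 6, 7, 8, 9, 10, 11, 12, 13, 14, 15, 16, 17]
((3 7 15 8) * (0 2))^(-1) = ((0 2)(3 7 15 8))^(-1) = (0 2)(3 8 15 7)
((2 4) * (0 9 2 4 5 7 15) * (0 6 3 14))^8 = (0 14 3 6 15 7 5 2 9)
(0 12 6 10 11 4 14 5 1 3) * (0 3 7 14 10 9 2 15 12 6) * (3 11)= (0 6 9 2 15 12)(1 7 14 5)(3 11 4 10)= [6, 7, 15, 11, 10, 1, 9, 14, 8, 2, 3, 4, 0, 13, 5, 12]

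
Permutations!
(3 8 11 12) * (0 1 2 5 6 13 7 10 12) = (0 1 2 5 6 13 7 10 12 3 8 11) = [1, 2, 5, 8, 4, 6, 13, 10, 11, 9, 12, 0, 3, 7]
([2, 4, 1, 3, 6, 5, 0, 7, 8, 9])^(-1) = [6, 2, 0, 3, 1, 5, 4, 7, 8, 9]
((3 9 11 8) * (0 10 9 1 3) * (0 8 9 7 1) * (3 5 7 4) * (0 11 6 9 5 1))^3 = ((0 10 4 3 11 5 7)(6 9))^3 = (0 3 7 4 5 10 11)(6 9)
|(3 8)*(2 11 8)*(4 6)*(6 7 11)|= |(2 6 4 7 11 8 3)|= 7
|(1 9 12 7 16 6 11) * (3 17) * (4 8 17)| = 28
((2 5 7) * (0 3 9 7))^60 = ((0 3 9 7 2 5))^60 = (9)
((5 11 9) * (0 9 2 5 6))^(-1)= (0 6 9)(2 11 5)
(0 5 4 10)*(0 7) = (0 5 4 10 7) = [5, 1, 2, 3, 10, 4, 6, 0, 8, 9, 7]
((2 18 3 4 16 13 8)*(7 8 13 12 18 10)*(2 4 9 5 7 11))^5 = (2 11 10)(3 4 9 16 5 12 7 18 8) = ((2 10 11)(3 9 5 7 8 4 16 12 18))^5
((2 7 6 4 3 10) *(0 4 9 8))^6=(0 6 10)(2 4 9)(3 8 7)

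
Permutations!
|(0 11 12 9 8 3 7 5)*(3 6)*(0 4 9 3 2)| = 11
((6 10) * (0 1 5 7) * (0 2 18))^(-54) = (18) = ((0 1 5 7 2 18)(6 10))^(-54)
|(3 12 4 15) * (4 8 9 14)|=7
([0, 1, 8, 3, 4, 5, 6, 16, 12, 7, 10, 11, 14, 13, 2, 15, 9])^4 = (7 16 9)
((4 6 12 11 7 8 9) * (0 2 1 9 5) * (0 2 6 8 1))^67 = ((0 6 12 11 7 1 9 4 8 5 2))^67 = (0 6 12 11 7 1 9 4 8 5 2)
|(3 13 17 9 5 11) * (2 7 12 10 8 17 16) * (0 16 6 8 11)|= 14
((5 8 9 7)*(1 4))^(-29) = ((1 4)(5 8 9 7))^(-29) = (1 4)(5 7 9 8)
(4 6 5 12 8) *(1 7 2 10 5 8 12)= (12)(1 7 2 10 5)(4 6 8)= [0, 7, 10, 3, 6, 1, 8, 2, 4, 9, 5, 11, 12]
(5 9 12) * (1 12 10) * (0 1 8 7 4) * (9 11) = (0 1 12 5 11 9 10 8 7 4) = [1, 12, 2, 3, 0, 11, 6, 4, 7, 10, 8, 9, 5]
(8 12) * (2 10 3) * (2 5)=(2 10 3 5)(8 12)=[0, 1, 10, 5, 4, 2, 6, 7, 12, 9, 3, 11, 8]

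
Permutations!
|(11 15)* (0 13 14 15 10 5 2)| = 8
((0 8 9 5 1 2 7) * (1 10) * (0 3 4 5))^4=((0 8 9)(1 2 7 3 4 5 10))^4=(0 8 9)(1 4 2 5 7 10 3)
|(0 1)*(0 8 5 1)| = 3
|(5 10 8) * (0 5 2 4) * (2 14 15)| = |(0 5 10 8 14 15 2 4)| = 8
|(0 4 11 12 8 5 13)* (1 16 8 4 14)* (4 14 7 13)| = |(0 7 13)(1 16 8 5 4 11 12 14)| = 24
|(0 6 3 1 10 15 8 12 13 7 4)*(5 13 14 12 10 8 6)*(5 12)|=42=|(0 12 14 5 13 7 4)(1 8 10 15 6 3)|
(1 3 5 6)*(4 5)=[0, 3, 2, 4, 5, 6, 1]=(1 3 4 5 6)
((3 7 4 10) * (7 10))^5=(3 10)(4 7)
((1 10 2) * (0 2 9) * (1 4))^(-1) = ((0 2 4 1 10 9))^(-1) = (0 9 10 1 4 2)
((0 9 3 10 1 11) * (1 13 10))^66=((0 9 3 1 11)(10 13))^66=(13)(0 9 3 1 11)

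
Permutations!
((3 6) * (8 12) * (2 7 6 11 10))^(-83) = (2 7 6 3 11 10)(8 12)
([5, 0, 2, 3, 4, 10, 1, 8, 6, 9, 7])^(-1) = (0 1 6 8 7 10 5)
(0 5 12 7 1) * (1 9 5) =[1, 0, 2, 3, 4, 12, 6, 9, 8, 5, 10, 11, 7] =(0 1)(5 12 7 9)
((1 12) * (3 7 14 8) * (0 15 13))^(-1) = (0 13 15)(1 12)(3 8 14 7) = ((0 15 13)(1 12)(3 7 14 8))^(-1)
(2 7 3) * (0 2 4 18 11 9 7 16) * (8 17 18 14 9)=(0 2 16)(3 4 14 9 7)(8 17 18 11)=[2, 1, 16, 4, 14, 5, 6, 3, 17, 7, 10, 8, 12, 13, 9, 15, 0, 18, 11]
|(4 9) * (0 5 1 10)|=|(0 5 1 10)(4 9)|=4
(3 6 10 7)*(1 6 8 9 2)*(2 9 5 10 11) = (1 6 11 2)(3 8 5 10 7) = [0, 6, 1, 8, 4, 10, 11, 3, 5, 9, 7, 2]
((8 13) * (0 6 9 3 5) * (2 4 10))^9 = (0 5 3 9 6)(8 13)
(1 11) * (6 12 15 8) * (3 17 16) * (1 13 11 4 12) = (1 4 12 15 8 6)(3 17 16)(11 13) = [0, 4, 2, 17, 12, 5, 1, 7, 6, 9, 10, 13, 15, 11, 14, 8, 3, 16]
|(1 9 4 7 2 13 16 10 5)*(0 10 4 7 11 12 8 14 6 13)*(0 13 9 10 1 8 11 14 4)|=26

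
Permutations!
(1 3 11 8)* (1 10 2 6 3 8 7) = (1 8 10 2 6 3 11 7) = [0, 8, 6, 11, 4, 5, 3, 1, 10, 9, 2, 7]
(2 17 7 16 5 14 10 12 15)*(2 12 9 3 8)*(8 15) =(2 17 7 16 5 14 10 9 3 15 12 8) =[0, 1, 17, 15, 4, 14, 6, 16, 2, 3, 9, 11, 8, 13, 10, 12, 5, 7]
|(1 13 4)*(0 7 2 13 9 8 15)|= 9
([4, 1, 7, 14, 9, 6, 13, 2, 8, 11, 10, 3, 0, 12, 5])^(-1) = [12, 1, 7, 11, 0, 14, 5, 2, 8, 4, 10, 9, 13, 6, 3]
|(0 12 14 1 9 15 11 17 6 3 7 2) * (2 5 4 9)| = |(0 12 14 1 2)(3 7 5 4 9 15 11 17 6)| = 45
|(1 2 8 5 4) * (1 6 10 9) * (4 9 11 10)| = |(1 2 8 5 9)(4 6)(10 11)| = 10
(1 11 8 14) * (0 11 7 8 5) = (0 11 5)(1 7 8 14) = [11, 7, 2, 3, 4, 0, 6, 8, 14, 9, 10, 5, 12, 13, 1]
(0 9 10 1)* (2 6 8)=(0 9 10 1)(2 6 8)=[9, 0, 6, 3, 4, 5, 8, 7, 2, 10, 1]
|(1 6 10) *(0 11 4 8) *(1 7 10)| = 4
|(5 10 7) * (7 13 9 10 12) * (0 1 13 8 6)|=21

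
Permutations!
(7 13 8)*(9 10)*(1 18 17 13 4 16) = [0, 18, 2, 3, 16, 5, 6, 4, 7, 10, 9, 11, 12, 8, 14, 15, 1, 13, 17] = (1 18 17 13 8 7 4 16)(9 10)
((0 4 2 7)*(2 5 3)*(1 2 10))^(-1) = (0 7 2 1 10 3 5 4)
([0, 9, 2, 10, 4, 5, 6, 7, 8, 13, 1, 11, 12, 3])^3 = (1 3 9 10 13)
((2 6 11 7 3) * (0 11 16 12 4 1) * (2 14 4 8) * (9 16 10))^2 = ((0 11 7 3 14 4 1)(2 6 10 9 16 12 8))^2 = (0 7 14 1 11 3 4)(2 10 16 8 6 9 12)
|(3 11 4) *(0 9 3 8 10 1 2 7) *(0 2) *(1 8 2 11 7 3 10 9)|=|(0 1)(2 3 7 11 4)(8 9 10)|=30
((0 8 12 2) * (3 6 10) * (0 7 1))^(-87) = ((0 8 12 2 7 1)(3 6 10))^(-87) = (0 2)(1 12)(7 8)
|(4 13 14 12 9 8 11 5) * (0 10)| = |(0 10)(4 13 14 12 9 8 11 5)| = 8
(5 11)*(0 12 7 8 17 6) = (0 12 7 8 17 6)(5 11) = [12, 1, 2, 3, 4, 11, 0, 8, 17, 9, 10, 5, 7, 13, 14, 15, 16, 6]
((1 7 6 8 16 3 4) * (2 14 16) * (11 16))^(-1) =(1 4 3 16 11 14 2 8 6 7)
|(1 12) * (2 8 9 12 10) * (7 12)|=7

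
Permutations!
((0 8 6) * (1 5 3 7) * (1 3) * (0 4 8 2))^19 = (0 2)(1 5)(3 7)(4 8 6)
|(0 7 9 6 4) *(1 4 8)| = 7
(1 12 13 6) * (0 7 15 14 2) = (0 7 15 14 2)(1 12 13 6) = [7, 12, 0, 3, 4, 5, 1, 15, 8, 9, 10, 11, 13, 6, 2, 14]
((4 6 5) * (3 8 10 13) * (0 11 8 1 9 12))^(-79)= (0 8 13 1 12 11 10 3 9)(4 5 6)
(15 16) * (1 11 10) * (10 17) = [0, 11, 2, 3, 4, 5, 6, 7, 8, 9, 1, 17, 12, 13, 14, 16, 15, 10] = (1 11 17 10)(15 16)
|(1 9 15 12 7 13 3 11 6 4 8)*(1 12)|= |(1 9 15)(3 11 6 4 8 12 7 13)|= 24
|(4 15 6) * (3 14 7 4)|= 6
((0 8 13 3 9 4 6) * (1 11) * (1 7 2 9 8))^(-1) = (0 6 4 9 2 7 11 1)(3 13 8) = ((0 1 11 7 2 9 4 6)(3 8 13))^(-1)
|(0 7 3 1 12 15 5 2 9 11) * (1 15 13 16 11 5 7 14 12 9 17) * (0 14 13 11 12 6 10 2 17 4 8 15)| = |(0 13 16 12 11 14 6 10 2 4 8 15 7 3)(1 9 5 17)| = 28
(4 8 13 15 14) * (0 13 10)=[13, 1, 2, 3, 8, 5, 6, 7, 10, 9, 0, 11, 12, 15, 4, 14]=(0 13 15 14 4 8 10)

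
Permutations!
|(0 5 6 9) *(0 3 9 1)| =|(0 5 6 1)(3 9)| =4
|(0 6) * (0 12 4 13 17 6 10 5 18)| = |(0 10 5 18)(4 13 17 6 12)| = 20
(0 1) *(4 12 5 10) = (0 1)(4 12 5 10) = [1, 0, 2, 3, 12, 10, 6, 7, 8, 9, 4, 11, 5]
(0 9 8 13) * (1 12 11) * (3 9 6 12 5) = (0 6 12 11 1 5 3 9 8 13) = [6, 5, 2, 9, 4, 3, 12, 7, 13, 8, 10, 1, 11, 0]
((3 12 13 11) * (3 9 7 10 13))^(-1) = (3 12)(7 9 11 13 10) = ((3 12)(7 10 13 11 9))^(-1)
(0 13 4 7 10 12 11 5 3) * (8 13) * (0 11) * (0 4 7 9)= [8, 1, 2, 11, 9, 3, 6, 10, 13, 0, 12, 5, 4, 7]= (0 8 13 7 10 12 4 9)(3 11 5)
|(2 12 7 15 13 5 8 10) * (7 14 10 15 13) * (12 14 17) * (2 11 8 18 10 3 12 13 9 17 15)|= |(2 14 3 12 15 7 9 17 13 5 18 10 11 8)|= 14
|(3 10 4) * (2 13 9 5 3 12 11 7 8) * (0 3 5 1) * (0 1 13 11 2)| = |(0 3 10 4 12 2 11 7 8)(9 13)| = 18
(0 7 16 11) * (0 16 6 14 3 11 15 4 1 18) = (0 7 6 14 3 11 16 15 4 1 18) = [7, 18, 2, 11, 1, 5, 14, 6, 8, 9, 10, 16, 12, 13, 3, 4, 15, 17, 0]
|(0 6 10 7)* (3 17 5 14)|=|(0 6 10 7)(3 17 5 14)|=4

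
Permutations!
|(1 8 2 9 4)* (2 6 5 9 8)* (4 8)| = |(1 2 4)(5 9 8 6)| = 12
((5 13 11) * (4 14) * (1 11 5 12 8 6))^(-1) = (1 6 8 12 11)(4 14)(5 13)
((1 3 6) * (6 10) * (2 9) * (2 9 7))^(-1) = ((1 3 10 6)(2 7))^(-1) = (1 6 10 3)(2 7)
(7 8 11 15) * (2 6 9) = (2 6 9)(7 8 11 15) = [0, 1, 6, 3, 4, 5, 9, 8, 11, 2, 10, 15, 12, 13, 14, 7]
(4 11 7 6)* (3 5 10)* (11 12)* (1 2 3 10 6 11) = (1 2 3 5 6 4 12)(7 11) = [0, 2, 3, 5, 12, 6, 4, 11, 8, 9, 10, 7, 1]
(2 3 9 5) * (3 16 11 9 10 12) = [0, 1, 16, 10, 4, 2, 6, 7, 8, 5, 12, 9, 3, 13, 14, 15, 11] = (2 16 11 9 5)(3 10 12)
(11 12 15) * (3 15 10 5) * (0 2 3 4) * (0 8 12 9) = [2, 1, 3, 15, 8, 4, 6, 7, 12, 0, 5, 9, 10, 13, 14, 11] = (0 2 3 15 11 9)(4 8 12 10 5)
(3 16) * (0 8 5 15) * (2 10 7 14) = (0 8 5 15)(2 10 7 14)(3 16) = [8, 1, 10, 16, 4, 15, 6, 14, 5, 9, 7, 11, 12, 13, 2, 0, 3]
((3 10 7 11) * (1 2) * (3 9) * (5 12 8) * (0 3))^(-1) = (0 9 11 7 10 3)(1 2)(5 8 12)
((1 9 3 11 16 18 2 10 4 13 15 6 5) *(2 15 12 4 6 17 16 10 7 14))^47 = ((1 9 3 11 10 6 5)(2 7 14)(4 13 12)(15 17 16 18))^47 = (1 6 11 9 5 10 3)(2 14 7)(4 12 13)(15 18 16 17)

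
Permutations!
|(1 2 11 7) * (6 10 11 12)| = 7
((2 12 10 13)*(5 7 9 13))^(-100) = ((2 12 10 5 7 9 13))^(-100) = (2 9 5 12 13 7 10)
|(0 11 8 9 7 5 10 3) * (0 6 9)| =6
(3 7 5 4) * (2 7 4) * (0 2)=(0 2 7 5)(3 4)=[2, 1, 7, 4, 3, 0, 6, 5]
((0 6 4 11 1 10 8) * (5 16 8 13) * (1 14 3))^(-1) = (0 8 16 5 13 10 1 3 14 11 4 6)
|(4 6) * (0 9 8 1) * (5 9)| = |(0 5 9 8 1)(4 6)| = 10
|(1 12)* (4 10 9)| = 6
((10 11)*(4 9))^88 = ((4 9)(10 11))^88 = (11)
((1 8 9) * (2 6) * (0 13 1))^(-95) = ((0 13 1 8 9)(2 6))^(-95) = (13)(2 6)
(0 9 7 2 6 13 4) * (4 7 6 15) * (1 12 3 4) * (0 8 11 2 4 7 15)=(0 9 6 13 15 1 12 3 7 4 8 11 2)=[9, 12, 0, 7, 8, 5, 13, 4, 11, 6, 10, 2, 3, 15, 14, 1]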